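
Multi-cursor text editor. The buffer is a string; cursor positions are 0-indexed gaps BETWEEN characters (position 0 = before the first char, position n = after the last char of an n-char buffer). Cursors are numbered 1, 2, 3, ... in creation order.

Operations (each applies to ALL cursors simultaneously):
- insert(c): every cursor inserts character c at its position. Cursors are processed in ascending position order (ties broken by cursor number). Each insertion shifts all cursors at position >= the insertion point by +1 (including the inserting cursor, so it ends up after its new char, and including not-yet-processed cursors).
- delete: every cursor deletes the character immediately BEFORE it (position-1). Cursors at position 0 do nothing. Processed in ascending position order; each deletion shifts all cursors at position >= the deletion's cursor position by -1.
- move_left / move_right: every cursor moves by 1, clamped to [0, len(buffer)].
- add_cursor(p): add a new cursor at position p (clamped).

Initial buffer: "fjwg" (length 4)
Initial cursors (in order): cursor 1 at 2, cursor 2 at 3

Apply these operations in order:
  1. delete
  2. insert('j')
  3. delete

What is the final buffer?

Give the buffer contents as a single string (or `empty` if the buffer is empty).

After op 1 (delete): buffer="fg" (len 2), cursors c1@1 c2@1, authorship ..
After op 2 (insert('j')): buffer="fjjg" (len 4), cursors c1@3 c2@3, authorship .12.
After op 3 (delete): buffer="fg" (len 2), cursors c1@1 c2@1, authorship ..

Answer: fg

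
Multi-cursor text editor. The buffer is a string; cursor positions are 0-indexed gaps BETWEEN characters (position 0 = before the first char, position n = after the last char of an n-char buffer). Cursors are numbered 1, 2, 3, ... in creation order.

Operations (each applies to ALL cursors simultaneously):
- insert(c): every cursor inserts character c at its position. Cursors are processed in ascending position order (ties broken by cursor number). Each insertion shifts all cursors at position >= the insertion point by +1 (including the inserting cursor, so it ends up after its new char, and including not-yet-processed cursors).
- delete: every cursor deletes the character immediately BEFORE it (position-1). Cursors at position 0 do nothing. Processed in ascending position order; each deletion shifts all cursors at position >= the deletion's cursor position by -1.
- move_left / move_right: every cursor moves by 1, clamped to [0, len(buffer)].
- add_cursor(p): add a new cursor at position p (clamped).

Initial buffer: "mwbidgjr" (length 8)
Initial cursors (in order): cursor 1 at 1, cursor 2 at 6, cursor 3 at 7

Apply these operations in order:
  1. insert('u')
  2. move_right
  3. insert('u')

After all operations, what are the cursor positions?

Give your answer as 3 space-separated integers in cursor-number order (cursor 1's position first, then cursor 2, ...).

After op 1 (insert('u')): buffer="muwbidgujur" (len 11), cursors c1@2 c2@8 c3@10, authorship .1.....2.3.
After op 2 (move_right): buffer="muwbidgujur" (len 11), cursors c1@3 c2@9 c3@11, authorship .1.....2.3.
After op 3 (insert('u')): buffer="muwubidgujuuru" (len 14), cursors c1@4 c2@11 c3@14, authorship .1.1....2.23.3

Answer: 4 11 14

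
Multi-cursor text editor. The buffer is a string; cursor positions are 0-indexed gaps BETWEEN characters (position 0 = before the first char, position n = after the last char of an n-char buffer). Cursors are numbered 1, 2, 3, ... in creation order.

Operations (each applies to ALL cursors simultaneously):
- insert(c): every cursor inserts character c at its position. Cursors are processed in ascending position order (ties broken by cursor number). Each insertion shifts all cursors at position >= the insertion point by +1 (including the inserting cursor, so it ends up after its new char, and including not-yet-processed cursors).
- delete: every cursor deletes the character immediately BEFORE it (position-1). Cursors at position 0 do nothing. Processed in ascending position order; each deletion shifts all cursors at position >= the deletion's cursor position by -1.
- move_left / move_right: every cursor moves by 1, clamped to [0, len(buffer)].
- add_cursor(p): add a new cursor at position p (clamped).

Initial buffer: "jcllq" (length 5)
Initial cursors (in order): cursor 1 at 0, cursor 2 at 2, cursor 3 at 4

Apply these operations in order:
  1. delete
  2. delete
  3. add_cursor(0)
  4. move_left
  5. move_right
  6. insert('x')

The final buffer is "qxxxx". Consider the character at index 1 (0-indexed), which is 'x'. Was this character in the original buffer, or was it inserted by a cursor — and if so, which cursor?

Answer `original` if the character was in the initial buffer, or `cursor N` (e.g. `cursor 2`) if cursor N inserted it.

Answer: cursor 1

Derivation:
After op 1 (delete): buffer="jlq" (len 3), cursors c1@0 c2@1 c3@2, authorship ...
After op 2 (delete): buffer="q" (len 1), cursors c1@0 c2@0 c3@0, authorship .
After op 3 (add_cursor(0)): buffer="q" (len 1), cursors c1@0 c2@0 c3@0 c4@0, authorship .
After op 4 (move_left): buffer="q" (len 1), cursors c1@0 c2@0 c3@0 c4@0, authorship .
After op 5 (move_right): buffer="q" (len 1), cursors c1@1 c2@1 c3@1 c4@1, authorship .
After op 6 (insert('x')): buffer="qxxxx" (len 5), cursors c1@5 c2@5 c3@5 c4@5, authorship .1234
Authorship (.=original, N=cursor N): . 1 2 3 4
Index 1: author = 1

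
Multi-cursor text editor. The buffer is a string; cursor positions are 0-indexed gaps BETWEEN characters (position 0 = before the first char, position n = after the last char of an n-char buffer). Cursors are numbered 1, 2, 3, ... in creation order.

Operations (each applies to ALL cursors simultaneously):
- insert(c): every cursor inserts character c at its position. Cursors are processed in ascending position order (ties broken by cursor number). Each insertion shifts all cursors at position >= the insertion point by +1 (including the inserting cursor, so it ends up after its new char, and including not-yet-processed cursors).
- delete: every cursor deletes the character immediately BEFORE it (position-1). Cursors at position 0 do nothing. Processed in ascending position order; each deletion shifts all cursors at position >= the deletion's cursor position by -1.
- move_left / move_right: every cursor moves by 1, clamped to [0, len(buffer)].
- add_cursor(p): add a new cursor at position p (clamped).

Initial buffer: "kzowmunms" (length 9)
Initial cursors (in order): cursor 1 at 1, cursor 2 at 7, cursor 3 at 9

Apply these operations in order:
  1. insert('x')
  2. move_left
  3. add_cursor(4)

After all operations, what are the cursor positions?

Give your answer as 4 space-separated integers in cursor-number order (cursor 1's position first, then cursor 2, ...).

Answer: 1 8 11 4

Derivation:
After op 1 (insert('x')): buffer="kxzowmunxmsx" (len 12), cursors c1@2 c2@9 c3@12, authorship .1......2..3
After op 2 (move_left): buffer="kxzowmunxmsx" (len 12), cursors c1@1 c2@8 c3@11, authorship .1......2..3
After op 3 (add_cursor(4)): buffer="kxzowmunxmsx" (len 12), cursors c1@1 c4@4 c2@8 c3@11, authorship .1......2..3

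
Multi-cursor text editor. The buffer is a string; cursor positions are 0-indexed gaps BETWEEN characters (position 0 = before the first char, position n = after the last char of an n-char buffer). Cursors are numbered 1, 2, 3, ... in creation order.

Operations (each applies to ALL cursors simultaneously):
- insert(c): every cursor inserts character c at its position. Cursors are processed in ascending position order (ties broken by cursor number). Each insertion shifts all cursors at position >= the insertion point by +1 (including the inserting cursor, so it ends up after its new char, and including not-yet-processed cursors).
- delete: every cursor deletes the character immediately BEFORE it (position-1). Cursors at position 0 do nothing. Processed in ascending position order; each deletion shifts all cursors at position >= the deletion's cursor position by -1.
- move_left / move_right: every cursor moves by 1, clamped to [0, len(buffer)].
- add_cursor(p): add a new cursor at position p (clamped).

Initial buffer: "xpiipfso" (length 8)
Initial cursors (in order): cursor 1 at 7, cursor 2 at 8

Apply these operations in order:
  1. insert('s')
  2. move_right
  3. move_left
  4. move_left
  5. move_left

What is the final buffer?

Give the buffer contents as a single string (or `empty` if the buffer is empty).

After op 1 (insert('s')): buffer="xpiipfssos" (len 10), cursors c1@8 c2@10, authorship .......1.2
After op 2 (move_right): buffer="xpiipfssos" (len 10), cursors c1@9 c2@10, authorship .......1.2
After op 3 (move_left): buffer="xpiipfssos" (len 10), cursors c1@8 c2@9, authorship .......1.2
After op 4 (move_left): buffer="xpiipfssos" (len 10), cursors c1@7 c2@8, authorship .......1.2
After op 5 (move_left): buffer="xpiipfssos" (len 10), cursors c1@6 c2@7, authorship .......1.2

Answer: xpiipfssos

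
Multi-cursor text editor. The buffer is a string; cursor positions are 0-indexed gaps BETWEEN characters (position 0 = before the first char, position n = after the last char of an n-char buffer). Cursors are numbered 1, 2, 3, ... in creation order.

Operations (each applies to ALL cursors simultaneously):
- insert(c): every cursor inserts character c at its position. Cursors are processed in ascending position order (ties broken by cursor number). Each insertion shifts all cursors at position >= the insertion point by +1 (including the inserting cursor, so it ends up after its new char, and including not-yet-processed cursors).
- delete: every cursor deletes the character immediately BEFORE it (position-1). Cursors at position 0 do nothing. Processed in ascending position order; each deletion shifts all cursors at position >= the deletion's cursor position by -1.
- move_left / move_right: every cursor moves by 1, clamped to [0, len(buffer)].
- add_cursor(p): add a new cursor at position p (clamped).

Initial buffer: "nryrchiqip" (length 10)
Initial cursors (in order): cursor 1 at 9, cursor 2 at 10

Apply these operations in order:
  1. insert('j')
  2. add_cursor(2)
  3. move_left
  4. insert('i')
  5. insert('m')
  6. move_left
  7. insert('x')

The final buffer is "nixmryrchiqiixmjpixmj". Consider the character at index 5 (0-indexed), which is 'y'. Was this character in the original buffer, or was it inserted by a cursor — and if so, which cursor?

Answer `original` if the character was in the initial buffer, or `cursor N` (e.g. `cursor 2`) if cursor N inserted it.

After op 1 (insert('j')): buffer="nryrchiqijpj" (len 12), cursors c1@10 c2@12, authorship .........1.2
After op 2 (add_cursor(2)): buffer="nryrchiqijpj" (len 12), cursors c3@2 c1@10 c2@12, authorship .........1.2
After op 3 (move_left): buffer="nryrchiqijpj" (len 12), cursors c3@1 c1@9 c2@11, authorship .........1.2
After op 4 (insert('i')): buffer="niryrchiqiijpij" (len 15), cursors c3@2 c1@11 c2@14, authorship .3........11.22
After op 5 (insert('m')): buffer="nimryrchiqiimjpimj" (len 18), cursors c3@3 c1@13 c2@17, authorship .33........111.222
After op 6 (move_left): buffer="nimryrchiqiimjpimj" (len 18), cursors c3@2 c1@12 c2@16, authorship .33........111.222
After op 7 (insert('x')): buffer="nixmryrchiqiixmjpixmj" (len 21), cursors c3@3 c1@14 c2@19, authorship .333........1111.2222
Authorship (.=original, N=cursor N): . 3 3 3 . . . . . . . . 1 1 1 1 . 2 2 2 2
Index 5: author = original

Answer: original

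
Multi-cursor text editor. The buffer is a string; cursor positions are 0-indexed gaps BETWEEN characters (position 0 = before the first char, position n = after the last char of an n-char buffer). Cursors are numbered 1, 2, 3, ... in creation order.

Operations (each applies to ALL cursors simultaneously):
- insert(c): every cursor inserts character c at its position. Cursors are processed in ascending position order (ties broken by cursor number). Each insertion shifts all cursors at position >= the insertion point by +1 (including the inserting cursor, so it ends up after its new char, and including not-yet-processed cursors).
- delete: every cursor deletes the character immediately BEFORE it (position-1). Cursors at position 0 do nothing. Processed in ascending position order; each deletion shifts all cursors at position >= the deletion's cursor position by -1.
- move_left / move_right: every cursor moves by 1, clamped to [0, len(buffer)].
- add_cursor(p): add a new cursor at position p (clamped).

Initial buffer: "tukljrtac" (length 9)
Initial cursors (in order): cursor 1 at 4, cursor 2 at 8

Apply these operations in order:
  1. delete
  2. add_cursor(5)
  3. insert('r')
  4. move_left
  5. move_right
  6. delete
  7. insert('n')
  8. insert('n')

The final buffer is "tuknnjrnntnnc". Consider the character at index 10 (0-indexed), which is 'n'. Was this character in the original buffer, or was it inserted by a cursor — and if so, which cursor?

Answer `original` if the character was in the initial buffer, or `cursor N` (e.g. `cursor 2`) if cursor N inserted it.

Answer: cursor 2

Derivation:
After op 1 (delete): buffer="tukjrtc" (len 7), cursors c1@3 c2@6, authorship .......
After op 2 (add_cursor(5)): buffer="tukjrtc" (len 7), cursors c1@3 c3@5 c2@6, authorship .......
After op 3 (insert('r')): buffer="tukrjrrtrc" (len 10), cursors c1@4 c3@7 c2@9, authorship ...1..3.2.
After op 4 (move_left): buffer="tukrjrrtrc" (len 10), cursors c1@3 c3@6 c2@8, authorship ...1..3.2.
After op 5 (move_right): buffer="tukrjrrtrc" (len 10), cursors c1@4 c3@7 c2@9, authorship ...1..3.2.
After op 6 (delete): buffer="tukjrtc" (len 7), cursors c1@3 c3@5 c2@6, authorship .......
After op 7 (insert('n')): buffer="tuknjrntnc" (len 10), cursors c1@4 c3@7 c2@9, authorship ...1..3.2.
After op 8 (insert('n')): buffer="tuknnjrnntnnc" (len 13), cursors c1@5 c3@9 c2@12, authorship ...11..33.22.
Authorship (.=original, N=cursor N): . . . 1 1 . . 3 3 . 2 2 .
Index 10: author = 2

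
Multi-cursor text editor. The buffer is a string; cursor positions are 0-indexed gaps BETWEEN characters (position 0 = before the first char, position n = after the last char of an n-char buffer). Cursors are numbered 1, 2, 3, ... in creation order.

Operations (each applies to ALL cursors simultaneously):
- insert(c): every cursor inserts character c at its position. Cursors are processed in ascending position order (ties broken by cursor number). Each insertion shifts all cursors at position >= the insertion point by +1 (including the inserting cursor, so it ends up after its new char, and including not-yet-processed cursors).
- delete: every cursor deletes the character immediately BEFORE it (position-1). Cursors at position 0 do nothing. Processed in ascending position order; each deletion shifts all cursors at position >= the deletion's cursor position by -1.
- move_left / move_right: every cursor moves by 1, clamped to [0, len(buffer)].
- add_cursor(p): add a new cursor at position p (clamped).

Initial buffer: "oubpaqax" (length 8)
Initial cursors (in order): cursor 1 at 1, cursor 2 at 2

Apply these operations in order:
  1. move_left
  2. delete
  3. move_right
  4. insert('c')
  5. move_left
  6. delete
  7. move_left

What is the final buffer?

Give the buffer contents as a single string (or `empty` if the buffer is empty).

Answer: cbpaqax

Derivation:
After op 1 (move_left): buffer="oubpaqax" (len 8), cursors c1@0 c2@1, authorship ........
After op 2 (delete): buffer="ubpaqax" (len 7), cursors c1@0 c2@0, authorship .......
After op 3 (move_right): buffer="ubpaqax" (len 7), cursors c1@1 c2@1, authorship .......
After op 4 (insert('c')): buffer="uccbpaqax" (len 9), cursors c1@3 c2@3, authorship .12......
After op 5 (move_left): buffer="uccbpaqax" (len 9), cursors c1@2 c2@2, authorship .12......
After op 6 (delete): buffer="cbpaqax" (len 7), cursors c1@0 c2@0, authorship 2......
After op 7 (move_left): buffer="cbpaqax" (len 7), cursors c1@0 c2@0, authorship 2......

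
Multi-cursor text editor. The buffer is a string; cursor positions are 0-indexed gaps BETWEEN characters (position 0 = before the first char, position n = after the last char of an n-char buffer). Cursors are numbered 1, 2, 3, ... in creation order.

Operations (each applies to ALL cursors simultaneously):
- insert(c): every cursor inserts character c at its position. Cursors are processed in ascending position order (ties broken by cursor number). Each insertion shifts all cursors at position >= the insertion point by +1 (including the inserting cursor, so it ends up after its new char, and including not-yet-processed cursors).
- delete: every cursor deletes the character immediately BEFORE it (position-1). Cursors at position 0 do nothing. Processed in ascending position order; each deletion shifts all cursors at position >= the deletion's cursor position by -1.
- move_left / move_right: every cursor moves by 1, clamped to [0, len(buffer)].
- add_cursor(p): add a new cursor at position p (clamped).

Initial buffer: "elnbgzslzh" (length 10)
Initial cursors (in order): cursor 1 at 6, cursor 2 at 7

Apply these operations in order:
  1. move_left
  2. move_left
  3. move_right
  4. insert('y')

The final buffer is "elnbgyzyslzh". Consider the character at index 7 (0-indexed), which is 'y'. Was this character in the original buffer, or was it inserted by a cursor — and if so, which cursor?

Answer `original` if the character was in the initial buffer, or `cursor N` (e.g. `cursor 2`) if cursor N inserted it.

After op 1 (move_left): buffer="elnbgzslzh" (len 10), cursors c1@5 c2@6, authorship ..........
After op 2 (move_left): buffer="elnbgzslzh" (len 10), cursors c1@4 c2@5, authorship ..........
After op 3 (move_right): buffer="elnbgzslzh" (len 10), cursors c1@5 c2@6, authorship ..........
After op 4 (insert('y')): buffer="elnbgyzyslzh" (len 12), cursors c1@6 c2@8, authorship .....1.2....
Authorship (.=original, N=cursor N): . . . . . 1 . 2 . . . .
Index 7: author = 2

Answer: cursor 2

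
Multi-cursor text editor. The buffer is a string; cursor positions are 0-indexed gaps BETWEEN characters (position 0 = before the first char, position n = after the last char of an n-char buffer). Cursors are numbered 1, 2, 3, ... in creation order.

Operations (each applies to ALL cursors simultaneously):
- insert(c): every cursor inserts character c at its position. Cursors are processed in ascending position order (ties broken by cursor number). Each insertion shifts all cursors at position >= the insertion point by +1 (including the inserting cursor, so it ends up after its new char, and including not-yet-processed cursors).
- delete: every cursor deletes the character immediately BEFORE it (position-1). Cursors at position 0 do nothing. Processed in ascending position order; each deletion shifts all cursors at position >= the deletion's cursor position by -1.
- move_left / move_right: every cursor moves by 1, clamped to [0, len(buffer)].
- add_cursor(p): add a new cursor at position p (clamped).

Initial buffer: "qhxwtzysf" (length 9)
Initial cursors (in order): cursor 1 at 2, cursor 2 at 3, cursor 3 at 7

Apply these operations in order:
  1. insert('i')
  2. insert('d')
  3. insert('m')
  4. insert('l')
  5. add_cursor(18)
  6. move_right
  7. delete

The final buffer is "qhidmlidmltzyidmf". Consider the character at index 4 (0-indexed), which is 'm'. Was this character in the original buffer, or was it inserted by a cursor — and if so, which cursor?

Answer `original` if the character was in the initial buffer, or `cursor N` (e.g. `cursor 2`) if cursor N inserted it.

Answer: cursor 1

Derivation:
After op 1 (insert('i')): buffer="qhixiwtzyisf" (len 12), cursors c1@3 c2@5 c3@10, authorship ..1.2....3..
After op 2 (insert('d')): buffer="qhidxidwtzyidsf" (len 15), cursors c1@4 c2@7 c3@13, authorship ..11.22....33..
After op 3 (insert('m')): buffer="qhidmxidmwtzyidmsf" (len 18), cursors c1@5 c2@9 c3@16, authorship ..111.222....333..
After op 4 (insert('l')): buffer="qhidmlxidmlwtzyidmlsf" (len 21), cursors c1@6 c2@11 c3@19, authorship ..1111.2222....3333..
After op 5 (add_cursor(18)): buffer="qhidmlxidmlwtzyidmlsf" (len 21), cursors c1@6 c2@11 c4@18 c3@19, authorship ..1111.2222....3333..
After op 6 (move_right): buffer="qhidmlxidmlwtzyidmlsf" (len 21), cursors c1@7 c2@12 c4@19 c3@20, authorship ..1111.2222....3333..
After op 7 (delete): buffer="qhidmlidmltzyidmf" (len 17), cursors c1@6 c2@10 c3@16 c4@16, authorship ..11112222...333.
Authorship (.=original, N=cursor N): . . 1 1 1 1 2 2 2 2 . . . 3 3 3 .
Index 4: author = 1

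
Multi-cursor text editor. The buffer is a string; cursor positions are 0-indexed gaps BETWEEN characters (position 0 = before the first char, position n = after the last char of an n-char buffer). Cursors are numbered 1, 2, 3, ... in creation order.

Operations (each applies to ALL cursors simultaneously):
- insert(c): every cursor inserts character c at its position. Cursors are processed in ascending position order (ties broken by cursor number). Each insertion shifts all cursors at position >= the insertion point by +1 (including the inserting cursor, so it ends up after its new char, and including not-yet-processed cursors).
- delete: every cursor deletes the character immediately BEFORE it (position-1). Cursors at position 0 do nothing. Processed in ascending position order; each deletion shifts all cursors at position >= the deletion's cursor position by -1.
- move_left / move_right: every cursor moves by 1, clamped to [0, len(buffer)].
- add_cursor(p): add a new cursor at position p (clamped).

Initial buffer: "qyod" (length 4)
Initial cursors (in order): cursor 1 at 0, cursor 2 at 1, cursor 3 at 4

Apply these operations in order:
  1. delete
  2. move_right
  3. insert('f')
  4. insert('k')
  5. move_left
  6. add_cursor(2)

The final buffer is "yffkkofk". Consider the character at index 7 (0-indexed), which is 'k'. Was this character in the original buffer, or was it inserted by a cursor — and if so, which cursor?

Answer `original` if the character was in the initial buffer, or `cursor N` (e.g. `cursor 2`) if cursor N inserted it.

Answer: cursor 3

Derivation:
After op 1 (delete): buffer="yo" (len 2), cursors c1@0 c2@0 c3@2, authorship ..
After op 2 (move_right): buffer="yo" (len 2), cursors c1@1 c2@1 c3@2, authorship ..
After op 3 (insert('f')): buffer="yffof" (len 5), cursors c1@3 c2@3 c3@5, authorship .12.3
After op 4 (insert('k')): buffer="yffkkofk" (len 8), cursors c1@5 c2@5 c3@8, authorship .1212.33
After op 5 (move_left): buffer="yffkkofk" (len 8), cursors c1@4 c2@4 c3@7, authorship .1212.33
After op 6 (add_cursor(2)): buffer="yffkkofk" (len 8), cursors c4@2 c1@4 c2@4 c3@7, authorship .1212.33
Authorship (.=original, N=cursor N): . 1 2 1 2 . 3 3
Index 7: author = 3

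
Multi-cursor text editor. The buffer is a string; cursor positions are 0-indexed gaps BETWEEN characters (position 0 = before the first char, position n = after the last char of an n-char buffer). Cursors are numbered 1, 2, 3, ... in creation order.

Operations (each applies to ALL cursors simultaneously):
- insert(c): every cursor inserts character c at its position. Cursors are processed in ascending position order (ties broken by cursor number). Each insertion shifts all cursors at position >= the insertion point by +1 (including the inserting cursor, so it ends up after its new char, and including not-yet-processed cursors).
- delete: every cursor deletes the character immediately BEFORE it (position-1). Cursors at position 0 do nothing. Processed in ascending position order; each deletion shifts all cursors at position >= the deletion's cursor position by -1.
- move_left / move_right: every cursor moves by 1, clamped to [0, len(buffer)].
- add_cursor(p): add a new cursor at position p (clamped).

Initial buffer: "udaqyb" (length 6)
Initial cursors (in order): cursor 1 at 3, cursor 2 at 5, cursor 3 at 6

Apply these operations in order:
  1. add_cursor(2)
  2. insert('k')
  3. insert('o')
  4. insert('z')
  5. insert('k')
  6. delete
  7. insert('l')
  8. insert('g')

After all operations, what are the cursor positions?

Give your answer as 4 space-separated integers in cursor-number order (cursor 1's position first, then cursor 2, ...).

Answer: 13 20 26 7

Derivation:
After op 1 (add_cursor(2)): buffer="udaqyb" (len 6), cursors c4@2 c1@3 c2@5 c3@6, authorship ......
After op 2 (insert('k')): buffer="udkakqykbk" (len 10), cursors c4@3 c1@5 c2@8 c3@10, authorship ..4.1..2.3
After op 3 (insert('o')): buffer="udkoakoqykobko" (len 14), cursors c4@4 c1@7 c2@11 c3@14, authorship ..44.11..22.33
After op 4 (insert('z')): buffer="udkozakozqykozbkoz" (len 18), cursors c4@5 c1@9 c2@14 c3@18, authorship ..444.111..222.333
After op 5 (insert('k')): buffer="udkozkakozkqykozkbkozk" (len 22), cursors c4@6 c1@11 c2@17 c3@22, authorship ..4444.1111..2222.3333
After op 6 (delete): buffer="udkozakozqykozbkoz" (len 18), cursors c4@5 c1@9 c2@14 c3@18, authorship ..444.111..222.333
After op 7 (insert('l')): buffer="udkozlakozlqykozlbkozl" (len 22), cursors c4@6 c1@11 c2@17 c3@22, authorship ..4444.1111..2222.3333
After op 8 (insert('g')): buffer="udkozlgakozlgqykozlgbkozlg" (len 26), cursors c4@7 c1@13 c2@20 c3@26, authorship ..44444.11111..22222.33333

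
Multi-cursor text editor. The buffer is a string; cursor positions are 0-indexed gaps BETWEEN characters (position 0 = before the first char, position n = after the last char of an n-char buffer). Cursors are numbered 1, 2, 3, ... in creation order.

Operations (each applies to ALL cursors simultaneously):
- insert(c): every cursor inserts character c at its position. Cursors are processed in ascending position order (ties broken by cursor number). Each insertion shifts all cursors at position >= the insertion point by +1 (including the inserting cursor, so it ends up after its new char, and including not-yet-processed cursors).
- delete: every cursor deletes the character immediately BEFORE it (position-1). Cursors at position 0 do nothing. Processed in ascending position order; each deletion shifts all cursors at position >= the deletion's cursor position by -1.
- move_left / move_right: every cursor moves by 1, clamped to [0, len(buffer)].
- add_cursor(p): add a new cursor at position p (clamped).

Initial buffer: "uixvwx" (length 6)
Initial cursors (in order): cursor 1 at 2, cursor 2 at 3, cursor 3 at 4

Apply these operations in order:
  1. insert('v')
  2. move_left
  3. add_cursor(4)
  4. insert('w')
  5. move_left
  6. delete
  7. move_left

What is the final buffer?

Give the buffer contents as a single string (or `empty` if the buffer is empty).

Answer: uwvwvwvwx

Derivation:
After op 1 (insert('v')): buffer="uivxvvvwx" (len 9), cursors c1@3 c2@5 c3@7, authorship ..1.2.3..
After op 2 (move_left): buffer="uivxvvvwx" (len 9), cursors c1@2 c2@4 c3@6, authorship ..1.2.3..
After op 3 (add_cursor(4)): buffer="uivxvvvwx" (len 9), cursors c1@2 c2@4 c4@4 c3@6, authorship ..1.2.3..
After op 4 (insert('w')): buffer="uiwvxwwvvwvwx" (len 13), cursors c1@3 c2@7 c4@7 c3@10, authorship ..11.242.33..
After op 5 (move_left): buffer="uiwvxwwvvwvwx" (len 13), cursors c1@2 c2@6 c4@6 c3@9, authorship ..11.242.33..
After op 6 (delete): buffer="uwvwvwvwx" (len 9), cursors c1@1 c2@3 c4@3 c3@5, authorship .114233..
After op 7 (move_left): buffer="uwvwvwvwx" (len 9), cursors c1@0 c2@2 c4@2 c3@4, authorship .114233..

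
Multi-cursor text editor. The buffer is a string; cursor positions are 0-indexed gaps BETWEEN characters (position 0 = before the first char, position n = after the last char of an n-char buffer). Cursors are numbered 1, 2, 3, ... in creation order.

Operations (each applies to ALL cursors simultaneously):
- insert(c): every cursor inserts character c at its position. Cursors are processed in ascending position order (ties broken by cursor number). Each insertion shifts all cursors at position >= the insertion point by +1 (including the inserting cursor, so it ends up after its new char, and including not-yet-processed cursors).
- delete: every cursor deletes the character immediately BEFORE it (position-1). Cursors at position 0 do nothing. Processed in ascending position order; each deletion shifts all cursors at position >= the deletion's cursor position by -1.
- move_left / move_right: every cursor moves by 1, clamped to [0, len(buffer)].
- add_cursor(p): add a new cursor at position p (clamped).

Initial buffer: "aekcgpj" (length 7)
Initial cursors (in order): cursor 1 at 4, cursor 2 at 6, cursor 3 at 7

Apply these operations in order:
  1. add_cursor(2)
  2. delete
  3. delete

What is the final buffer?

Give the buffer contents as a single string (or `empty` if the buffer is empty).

After op 1 (add_cursor(2)): buffer="aekcgpj" (len 7), cursors c4@2 c1@4 c2@6 c3@7, authorship .......
After op 2 (delete): buffer="akg" (len 3), cursors c4@1 c1@2 c2@3 c3@3, authorship ...
After op 3 (delete): buffer="" (len 0), cursors c1@0 c2@0 c3@0 c4@0, authorship 

Answer: empty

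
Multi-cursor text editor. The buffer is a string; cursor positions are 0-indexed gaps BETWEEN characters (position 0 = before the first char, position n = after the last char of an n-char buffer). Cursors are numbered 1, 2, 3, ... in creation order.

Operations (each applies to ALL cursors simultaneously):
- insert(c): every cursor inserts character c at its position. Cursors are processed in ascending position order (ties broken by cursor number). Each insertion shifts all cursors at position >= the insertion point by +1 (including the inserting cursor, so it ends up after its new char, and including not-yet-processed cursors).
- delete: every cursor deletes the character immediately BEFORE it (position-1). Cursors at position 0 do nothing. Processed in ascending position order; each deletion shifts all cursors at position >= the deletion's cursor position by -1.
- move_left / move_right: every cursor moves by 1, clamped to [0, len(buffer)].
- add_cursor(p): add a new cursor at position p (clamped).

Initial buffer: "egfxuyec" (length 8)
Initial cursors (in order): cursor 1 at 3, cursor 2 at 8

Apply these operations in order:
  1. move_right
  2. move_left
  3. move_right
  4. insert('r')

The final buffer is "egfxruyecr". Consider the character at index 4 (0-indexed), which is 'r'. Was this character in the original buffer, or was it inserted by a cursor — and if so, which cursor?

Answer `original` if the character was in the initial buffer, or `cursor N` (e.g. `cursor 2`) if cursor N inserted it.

Answer: cursor 1

Derivation:
After op 1 (move_right): buffer="egfxuyec" (len 8), cursors c1@4 c2@8, authorship ........
After op 2 (move_left): buffer="egfxuyec" (len 8), cursors c1@3 c2@7, authorship ........
After op 3 (move_right): buffer="egfxuyec" (len 8), cursors c1@4 c2@8, authorship ........
After op 4 (insert('r')): buffer="egfxruyecr" (len 10), cursors c1@5 c2@10, authorship ....1....2
Authorship (.=original, N=cursor N): . . . . 1 . . . . 2
Index 4: author = 1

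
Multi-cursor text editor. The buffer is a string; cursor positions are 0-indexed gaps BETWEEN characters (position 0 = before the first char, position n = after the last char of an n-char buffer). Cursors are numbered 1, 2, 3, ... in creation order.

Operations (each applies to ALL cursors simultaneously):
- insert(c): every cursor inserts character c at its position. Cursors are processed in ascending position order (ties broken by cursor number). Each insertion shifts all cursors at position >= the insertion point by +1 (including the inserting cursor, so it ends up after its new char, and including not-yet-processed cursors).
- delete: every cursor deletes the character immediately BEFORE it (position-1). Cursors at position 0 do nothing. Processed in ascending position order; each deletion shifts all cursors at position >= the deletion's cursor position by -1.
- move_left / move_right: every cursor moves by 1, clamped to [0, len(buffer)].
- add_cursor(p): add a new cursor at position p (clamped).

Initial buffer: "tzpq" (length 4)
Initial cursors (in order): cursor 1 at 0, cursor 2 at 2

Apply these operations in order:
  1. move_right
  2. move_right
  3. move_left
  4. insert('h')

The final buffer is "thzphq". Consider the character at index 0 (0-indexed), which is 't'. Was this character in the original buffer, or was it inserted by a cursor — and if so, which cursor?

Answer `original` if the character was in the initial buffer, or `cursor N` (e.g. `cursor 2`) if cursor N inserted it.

Answer: original

Derivation:
After op 1 (move_right): buffer="tzpq" (len 4), cursors c1@1 c2@3, authorship ....
After op 2 (move_right): buffer="tzpq" (len 4), cursors c1@2 c2@4, authorship ....
After op 3 (move_left): buffer="tzpq" (len 4), cursors c1@1 c2@3, authorship ....
After op 4 (insert('h')): buffer="thzphq" (len 6), cursors c1@2 c2@5, authorship .1..2.
Authorship (.=original, N=cursor N): . 1 . . 2 .
Index 0: author = original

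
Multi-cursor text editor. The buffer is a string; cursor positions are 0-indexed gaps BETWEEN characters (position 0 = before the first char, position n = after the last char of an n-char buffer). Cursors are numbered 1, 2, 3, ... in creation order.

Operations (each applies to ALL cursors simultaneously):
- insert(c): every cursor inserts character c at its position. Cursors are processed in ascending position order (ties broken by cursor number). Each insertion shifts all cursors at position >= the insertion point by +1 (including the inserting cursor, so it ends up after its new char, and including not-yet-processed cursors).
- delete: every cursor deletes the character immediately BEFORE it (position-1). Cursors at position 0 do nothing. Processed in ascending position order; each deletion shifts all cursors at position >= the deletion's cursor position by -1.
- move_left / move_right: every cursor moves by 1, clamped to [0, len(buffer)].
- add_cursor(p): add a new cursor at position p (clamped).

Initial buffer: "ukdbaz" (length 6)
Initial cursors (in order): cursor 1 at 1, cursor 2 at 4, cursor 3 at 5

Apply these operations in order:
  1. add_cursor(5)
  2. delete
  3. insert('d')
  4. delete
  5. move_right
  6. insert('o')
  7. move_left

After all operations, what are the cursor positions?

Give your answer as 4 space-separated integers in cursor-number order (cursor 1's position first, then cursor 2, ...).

After op 1 (add_cursor(5)): buffer="ukdbaz" (len 6), cursors c1@1 c2@4 c3@5 c4@5, authorship ......
After op 2 (delete): buffer="kz" (len 2), cursors c1@0 c2@1 c3@1 c4@1, authorship ..
After op 3 (insert('d')): buffer="dkdddz" (len 6), cursors c1@1 c2@5 c3@5 c4@5, authorship 1.234.
After op 4 (delete): buffer="kz" (len 2), cursors c1@0 c2@1 c3@1 c4@1, authorship ..
After op 5 (move_right): buffer="kz" (len 2), cursors c1@1 c2@2 c3@2 c4@2, authorship ..
After op 6 (insert('o')): buffer="kozooo" (len 6), cursors c1@2 c2@6 c3@6 c4@6, authorship .1.234
After op 7 (move_left): buffer="kozooo" (len 6), cursors c1@1 c2@5 c3@5 c4@5, authorship .1.234

Answer: 1 5 5 5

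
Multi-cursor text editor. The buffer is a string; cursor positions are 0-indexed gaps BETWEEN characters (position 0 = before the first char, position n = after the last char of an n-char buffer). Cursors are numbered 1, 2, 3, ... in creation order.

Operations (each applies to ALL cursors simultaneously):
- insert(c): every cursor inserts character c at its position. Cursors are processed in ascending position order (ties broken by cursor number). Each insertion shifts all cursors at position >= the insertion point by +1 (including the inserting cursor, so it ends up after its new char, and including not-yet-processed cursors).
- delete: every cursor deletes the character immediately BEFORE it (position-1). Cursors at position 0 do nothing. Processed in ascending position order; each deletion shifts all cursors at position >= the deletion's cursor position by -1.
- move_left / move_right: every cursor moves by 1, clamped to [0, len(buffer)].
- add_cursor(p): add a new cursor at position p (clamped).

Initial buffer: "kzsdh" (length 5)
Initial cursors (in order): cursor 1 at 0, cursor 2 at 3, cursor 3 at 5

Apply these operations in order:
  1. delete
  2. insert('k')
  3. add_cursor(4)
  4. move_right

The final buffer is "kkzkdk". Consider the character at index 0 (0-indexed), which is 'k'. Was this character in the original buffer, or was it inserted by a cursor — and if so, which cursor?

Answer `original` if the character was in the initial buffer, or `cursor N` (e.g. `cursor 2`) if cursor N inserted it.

After op 1 (delete): buffer="kzd" (len 3), cursors c1@0 c2@2 c3@3, authorship ...
After op 2 (insert('k')): buffer="kkzkdk" (len 6), cursors c1@1 c2@4 c3@6, authorship 1..2.3
After op 3 (add_cursor(4)): buffer="kkzkdk" (len 6), cursors c1@1 c2@4 c4@4 c3@6, authorship 1..2.3
After op 4 (move_right): buffer="kkzkdk" (len 6), cursors c1@2 c2@5 c4@5 c3@6, authorship 1..2.3
Authorship (.=original, N=cursor N): 1 . . 2 . 3
Index 0: author = 1

Answer: cursor 1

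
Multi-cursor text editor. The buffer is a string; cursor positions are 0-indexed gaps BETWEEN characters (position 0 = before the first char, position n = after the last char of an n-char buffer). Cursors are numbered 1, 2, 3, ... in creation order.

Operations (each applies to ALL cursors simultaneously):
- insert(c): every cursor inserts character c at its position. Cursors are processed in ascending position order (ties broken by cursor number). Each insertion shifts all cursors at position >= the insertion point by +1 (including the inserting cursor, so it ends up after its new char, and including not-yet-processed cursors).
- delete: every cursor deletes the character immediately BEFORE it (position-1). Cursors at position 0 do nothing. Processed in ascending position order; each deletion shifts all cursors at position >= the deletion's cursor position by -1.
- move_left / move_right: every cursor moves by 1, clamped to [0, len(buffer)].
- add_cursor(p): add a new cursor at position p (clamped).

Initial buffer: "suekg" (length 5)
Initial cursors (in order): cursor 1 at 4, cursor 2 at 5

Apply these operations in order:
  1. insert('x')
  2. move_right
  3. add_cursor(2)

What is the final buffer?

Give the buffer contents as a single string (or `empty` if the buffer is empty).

Answer: suekxgx

Derivation:
After op 1 (insert('x')): buffer="suekxgx" (len 7), cursors c1@5 c2@7, authorship ....1.2
After op 2 (move_right): buffer="suekxgx" (len 7), cursors c1@6 c2@7, authorship ....1.2
After op 3 (add_cursor(2)): buffer="suekxgx" (len 7), cursors c3@2 c1@6 c2@7, authorship ....1.2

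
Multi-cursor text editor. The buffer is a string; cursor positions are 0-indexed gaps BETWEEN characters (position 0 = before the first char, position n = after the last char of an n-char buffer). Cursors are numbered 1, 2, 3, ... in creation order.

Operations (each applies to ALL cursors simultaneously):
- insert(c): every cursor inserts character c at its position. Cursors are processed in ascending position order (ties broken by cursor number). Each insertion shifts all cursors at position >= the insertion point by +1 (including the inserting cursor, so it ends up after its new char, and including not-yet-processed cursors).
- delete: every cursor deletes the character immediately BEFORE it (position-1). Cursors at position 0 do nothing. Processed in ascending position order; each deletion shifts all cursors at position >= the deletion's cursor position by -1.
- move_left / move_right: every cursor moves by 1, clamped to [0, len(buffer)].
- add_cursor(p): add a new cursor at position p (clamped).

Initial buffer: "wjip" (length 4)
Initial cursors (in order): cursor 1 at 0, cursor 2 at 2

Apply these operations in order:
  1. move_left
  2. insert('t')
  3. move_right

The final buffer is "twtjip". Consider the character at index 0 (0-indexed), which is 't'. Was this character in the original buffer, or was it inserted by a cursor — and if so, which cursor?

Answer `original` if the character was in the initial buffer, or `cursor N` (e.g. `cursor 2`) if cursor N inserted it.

After op 1 (move_left): buffer="wjip" (len 4), cursors c1@0 c2@1, authorship ....
After op 2 (insert('t')): buffer="twtjip" (len 6), cursors c1@1 c2@3, authorship 1.2...
After op 3 (move_right): buffer="twtjip" (len 6), cursors c1@2 c2@4, authorship 1.2...
Authorship (.=original, N=cursor N): 1 . 2 . . .
Index 0: author = 1

Answer: cursor 1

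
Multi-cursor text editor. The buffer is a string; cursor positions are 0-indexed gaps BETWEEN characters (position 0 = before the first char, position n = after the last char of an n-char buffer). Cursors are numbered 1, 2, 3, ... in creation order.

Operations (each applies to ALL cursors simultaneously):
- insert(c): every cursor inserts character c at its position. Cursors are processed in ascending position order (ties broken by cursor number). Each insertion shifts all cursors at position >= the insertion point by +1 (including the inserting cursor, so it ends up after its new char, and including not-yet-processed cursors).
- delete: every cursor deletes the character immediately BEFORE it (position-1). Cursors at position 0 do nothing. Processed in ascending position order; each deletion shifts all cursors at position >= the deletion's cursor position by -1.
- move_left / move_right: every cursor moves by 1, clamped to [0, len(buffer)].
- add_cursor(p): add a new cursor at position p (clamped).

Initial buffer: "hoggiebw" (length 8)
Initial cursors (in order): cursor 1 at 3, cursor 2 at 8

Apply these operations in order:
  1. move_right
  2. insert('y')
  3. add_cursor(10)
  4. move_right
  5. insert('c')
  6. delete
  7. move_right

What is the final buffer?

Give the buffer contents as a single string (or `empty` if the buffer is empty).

After op 1 (move_right): buffer="hoggiebw" (len 8), cursors c1@4 c2@8, authorship ........
After op 2 (insert('y')): buffer="hoggyiebwy" (len 10), cursors c1@5 c2@10, authorship ....1....2
After op 3 (add_cursor(10)): buffer="hoggyiebwy" (len 10), cursors c1@5 c2@10 c3@10, authorship ....1....2
After op 4 (move_right): buffer="hoggyiebwy" (len 10), cursors c1@6 c2@10 c3@10, authorship ....1....2
After op 5 (insert('c')): buffer="hoggyicebwycc" (len 13), cursors c1@7 c2@13 c3@13, authorship ....1.1...223
After op 6 (delete): buffer="hoggyiebwy" (len 10), cursors c1@6 c2@10 c3@10, authorship ....1....2
After op 7 (move_right): buffer="hoggyiebwy" (len 10), cursors c1@7 c2@10 c3@10, authorship ....1....2

Answer: hoggyiebwy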